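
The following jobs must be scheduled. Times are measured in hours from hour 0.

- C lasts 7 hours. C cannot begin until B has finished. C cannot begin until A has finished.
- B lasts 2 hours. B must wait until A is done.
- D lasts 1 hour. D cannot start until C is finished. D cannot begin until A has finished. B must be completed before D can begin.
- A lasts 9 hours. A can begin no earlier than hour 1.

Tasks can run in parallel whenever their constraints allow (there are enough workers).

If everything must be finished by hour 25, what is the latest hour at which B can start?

Nothing follows D; the deadline of hour 25 is its only limit. It must start by 25 − 1 = hour 24.
C must finish before D (must start by hour 24). With a 7-hour duration, C must start by 24 − 7 = hour 17.
B must finish in time for C (must start by hour 17); D (must start by hour 24). The tightest is hour 17, so B must start by 17 − 2 = hour 15.

15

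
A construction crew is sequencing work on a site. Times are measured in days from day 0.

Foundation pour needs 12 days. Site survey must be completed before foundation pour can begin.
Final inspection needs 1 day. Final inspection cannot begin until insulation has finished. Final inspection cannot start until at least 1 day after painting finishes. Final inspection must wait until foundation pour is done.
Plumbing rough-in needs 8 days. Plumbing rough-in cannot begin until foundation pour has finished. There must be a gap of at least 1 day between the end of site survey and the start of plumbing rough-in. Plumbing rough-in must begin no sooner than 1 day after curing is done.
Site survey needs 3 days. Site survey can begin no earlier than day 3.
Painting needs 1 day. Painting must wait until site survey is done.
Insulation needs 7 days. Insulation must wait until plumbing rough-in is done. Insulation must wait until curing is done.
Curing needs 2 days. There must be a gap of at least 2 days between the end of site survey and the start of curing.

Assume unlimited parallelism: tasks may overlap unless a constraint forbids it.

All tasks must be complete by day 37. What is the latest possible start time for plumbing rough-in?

Final inspection has no dependents, so it just needs to finish by day 37. Starting by 37 − 1 = day 36 achieves that.
Insulation has to be done before final inspection (must start by day 36). That means finishing by day 36, i.e. starting by 36 − 7 = day 29.
Plumbing rough-in has to be done before insulation (must start by day 29). That means finishing by day 29, i.e. starting by 29 − 8 = day 21.

21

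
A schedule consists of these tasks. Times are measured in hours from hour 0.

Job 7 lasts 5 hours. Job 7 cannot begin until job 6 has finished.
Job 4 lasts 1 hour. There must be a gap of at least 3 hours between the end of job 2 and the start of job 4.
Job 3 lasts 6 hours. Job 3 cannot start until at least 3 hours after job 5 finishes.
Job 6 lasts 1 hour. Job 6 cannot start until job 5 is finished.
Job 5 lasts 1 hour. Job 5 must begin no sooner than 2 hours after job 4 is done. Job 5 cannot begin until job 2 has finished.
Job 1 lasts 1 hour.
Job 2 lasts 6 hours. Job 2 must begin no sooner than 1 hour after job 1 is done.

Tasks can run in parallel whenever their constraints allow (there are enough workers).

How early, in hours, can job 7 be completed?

Nothing blocks job 1, so it runs from hour 0 to hour 1.
After job 1 (finishes hour 1, plus 1-hour gap → hour 2), job 2 can start at hour 2 and finishes at hour 8.
Job 4 cannot begin until job 2 (finishes hour 8, plus 3-hour gap → hour 11). It runs from hour 11 to 11 + 1 = hour 12.
Job 5 has to wait for job 4 (finishes hour 12, plus 2-hour gap → hour 14); job 2 (finishes hour 8). The latest of these is hour 14, so job 5 runs hour 14 to 14 + 1 = hour 15.
After job 5 (finishes hour 15), job 6 can start at hour 15 and finishes at hour 16.
Job 7 waits on job 6 (finishes hour 16), so it starts at hour 16 and finishes at 16 + 5 = hour 21.

21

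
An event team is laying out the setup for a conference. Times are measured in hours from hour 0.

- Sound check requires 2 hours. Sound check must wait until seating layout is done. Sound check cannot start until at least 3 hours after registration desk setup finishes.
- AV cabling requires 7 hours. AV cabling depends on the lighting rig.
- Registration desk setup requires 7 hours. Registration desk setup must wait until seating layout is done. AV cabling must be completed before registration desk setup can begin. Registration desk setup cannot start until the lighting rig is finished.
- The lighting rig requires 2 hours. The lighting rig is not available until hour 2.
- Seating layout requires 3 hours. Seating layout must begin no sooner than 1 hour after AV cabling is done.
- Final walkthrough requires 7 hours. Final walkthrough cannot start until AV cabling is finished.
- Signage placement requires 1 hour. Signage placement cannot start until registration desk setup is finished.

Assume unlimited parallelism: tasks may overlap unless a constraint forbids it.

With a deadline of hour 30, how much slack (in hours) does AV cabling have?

3

The lighting rig waits on its own release at hour 2, so it starts at hour 2 and finishes at 2 + 2 = hour 4.
After the lighting rig (finishes hour 4), AV cabling can start at hour 4 and finishes at hour 11.

Working backward from the deadline:
Signage placement has no dependents, so it just needs to finish by hour 30. Starting by 30 − 1 = hour 29 achieves that.
Sound check has no dependents, so it just needs to finish by hour 30. Starting by 30 − 2 = hour 28 achieves that.
Registration desk setup has several dependents: signage placement (must start by hour 29); sound check (must start by hour 28, minus 3-hour gap → hour 25). The earliest of those limits is hour 25, so registration desk setup must start by 25 − 7 = hour 18.
Seating layout feeds registration desk setup (must start by hour 18); sound check (must start by hour 28). Taking the minimum, seating layout must finish by hour 18 and start by 18 − 3 = hour 15.
Final walkthrough must finish by hour 30; it takes 7 hours, so it must start by 30 − 7 = hour 23.
AV cabling feeds seating layout (must start by hour 15, minus 1-hour gap → hour 14); registration desk setup (must start by hour 18); final walkthrough (must start by hour 23). Taking the minimum, AV cabling must finish by hour 14 and start by 14 − 7 = hour 7.
So AV cabling can start as early as hour 4 and as late as hour 7, giving 7 − 4 = 3 hours of slack.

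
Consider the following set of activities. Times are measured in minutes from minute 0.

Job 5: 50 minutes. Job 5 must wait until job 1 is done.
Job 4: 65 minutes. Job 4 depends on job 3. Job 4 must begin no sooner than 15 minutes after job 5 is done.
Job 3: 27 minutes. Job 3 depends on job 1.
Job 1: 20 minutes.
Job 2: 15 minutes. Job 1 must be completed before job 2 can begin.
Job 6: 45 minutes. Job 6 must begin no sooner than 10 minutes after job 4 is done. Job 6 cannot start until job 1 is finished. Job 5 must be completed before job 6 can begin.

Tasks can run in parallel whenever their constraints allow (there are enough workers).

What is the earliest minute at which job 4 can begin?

Nothing blocks job 1, so it runs from minute 0 to minute 20.
After job 1 (finishes minute 20), job 5 can start at minute 20 and finishes at minute 70.
Job 3 waits on job 1 (finishes minute 20), so it starts at minute 20 and finishes at 20 + 27 = minute 47.
Job 4 waits on job 3 (finishes minute 47); job 5 (finishes minute 70, plus 15-minute gap → minute 85). The latest of these is minute 85, which is the earliest job 4 can start.

85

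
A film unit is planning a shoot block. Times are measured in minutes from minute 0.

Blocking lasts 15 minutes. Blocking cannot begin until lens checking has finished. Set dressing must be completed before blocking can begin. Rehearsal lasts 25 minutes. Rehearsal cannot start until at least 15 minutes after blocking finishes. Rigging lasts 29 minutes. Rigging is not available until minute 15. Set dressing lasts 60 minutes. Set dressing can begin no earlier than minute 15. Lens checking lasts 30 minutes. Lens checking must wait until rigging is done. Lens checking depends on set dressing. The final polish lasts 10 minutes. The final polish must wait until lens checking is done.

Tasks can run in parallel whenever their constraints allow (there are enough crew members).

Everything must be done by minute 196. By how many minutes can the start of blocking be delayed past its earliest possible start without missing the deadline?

36

After its own release at minute 15, set dressing can start at minute 15 and finishes at minute 75.
After its own release at minute 15, rigging can start at minute 15 and finishes at minute 44.
For lens checking: rigging (finishes minute 44); set dressing (finishes minute 75). Taking the maximum gives a start of minute 75, and it finishes at 75 + 30 = minute 105.
Blocking has to wait for lens checking (finishes minute 105); set dressing (finishes minute 75). The latest of these is minute 105, so blocking runs minute 105 to 105 + 15 = minute 120.

Working backward from the deadline:
To finish by minute 196, rehearsal (duration 25) must start no later than minute 171.
Blocking feeds into rehearsal (must start by minute 171, minus 15-minute gap → minute 156); so blocking must finish by minute 156 and therefore start by minute 141.
So blocking can start as early as minute 105 and as late as minute 141, giving 141 − 105 = 36 minutes of slack.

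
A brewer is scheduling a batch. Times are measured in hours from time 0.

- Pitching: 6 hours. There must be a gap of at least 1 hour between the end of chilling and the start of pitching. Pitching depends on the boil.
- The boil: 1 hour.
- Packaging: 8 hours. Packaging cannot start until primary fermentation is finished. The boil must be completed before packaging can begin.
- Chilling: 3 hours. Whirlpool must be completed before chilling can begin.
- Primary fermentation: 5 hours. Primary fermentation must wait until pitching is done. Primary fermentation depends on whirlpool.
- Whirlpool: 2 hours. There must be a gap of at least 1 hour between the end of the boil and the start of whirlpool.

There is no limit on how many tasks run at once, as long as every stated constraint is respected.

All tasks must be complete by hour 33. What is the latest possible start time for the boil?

6

Nothing follows packaging; the deadline of hour 33 is its only limit. It must start by 33 − 8 = hour 25.
Primary fermentation must finish before packaging (must start by hour 25). With a 5-hour duration, primary fermentation must start by 25 − 5 = hour 20.
Pitching must finish before primary fermentation (must start by hour 20). With a 6-hour duration, pitching must start by 20 − 6 = hour 14.
Chilling feeds into pitching (must start by hour 14, minus 1-hour gap → hour 13); so chilling must finish by hour 13 and therefore start by hour 10.
Whirlpool must finish in time for chilling (must start by hour 10); primary fermentation (must start by hour 20). The tightest is hour 10, so whirlpool must start by 10 − 2 = hour 8.
The boil feeds whirlpool (must start by hour 8, minus 1-hour gap → hour 7); pitching (must start by hour 14); packaging (must start by hour 25). Taking the minimum, the boil must finish by hour 7 and start by 7 − 1 = hour 6.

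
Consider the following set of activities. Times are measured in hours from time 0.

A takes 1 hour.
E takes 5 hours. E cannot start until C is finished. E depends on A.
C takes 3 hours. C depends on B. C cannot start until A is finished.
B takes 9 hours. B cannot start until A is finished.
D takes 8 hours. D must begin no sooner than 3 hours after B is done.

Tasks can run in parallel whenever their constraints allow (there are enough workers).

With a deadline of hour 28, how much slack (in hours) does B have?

7

Nothing blocks A, so it runs from hour 0 to hour 1.
After A (finishes hour 1), B can start at hour 1 and finishes at hour 10.

Working backward from the deadline:
To finish by hour 28, E (duration 5) must start no later than hour 23.
C feeds into E (must start by hour 23); so C must finish by hour 23 and therefore start by hour 20.
Nothing follows D; the deadline of hour 28 is its only limit. It must start by 28 − 8 = hour 20.
B feeds C (must start by hour 20); D (must start by hour 20, minus 3-hour gap → hour 17). Taking the minimum, B must finish by hour 17 and start by 17 − 9 = hour 8.
So B can start as early as hour 1 and as late as hour 8, giving 8 − 1 = 7 hours of slack.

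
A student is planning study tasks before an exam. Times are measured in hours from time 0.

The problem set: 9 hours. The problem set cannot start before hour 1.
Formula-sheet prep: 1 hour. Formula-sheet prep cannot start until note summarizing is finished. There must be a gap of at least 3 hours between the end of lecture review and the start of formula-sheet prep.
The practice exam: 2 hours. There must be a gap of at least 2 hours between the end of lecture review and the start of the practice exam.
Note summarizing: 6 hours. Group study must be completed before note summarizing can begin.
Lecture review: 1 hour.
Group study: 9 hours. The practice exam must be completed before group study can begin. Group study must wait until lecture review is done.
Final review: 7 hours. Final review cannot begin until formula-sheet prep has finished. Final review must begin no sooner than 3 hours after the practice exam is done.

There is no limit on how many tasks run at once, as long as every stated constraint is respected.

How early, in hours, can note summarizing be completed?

Lecture review can start immediately at hour 0; it finishes at hour 1.
The practice exam cannot begin until lecture review (finishes hour 1, plus 2-hour gap → hour 3). It runs from hour 3 to 3 + 2 = hour 5.
For group study: the practice exam (finishes hour 5); lecture review (finishes hour 1). Taking the maximum gives a start of hour 5, and it finishes at 5 + 9 = hour 14.
Note summarizing cannot begin until group study (finishes hour 14). It runs from hour 14 to 14 + 6 = hour 20.

20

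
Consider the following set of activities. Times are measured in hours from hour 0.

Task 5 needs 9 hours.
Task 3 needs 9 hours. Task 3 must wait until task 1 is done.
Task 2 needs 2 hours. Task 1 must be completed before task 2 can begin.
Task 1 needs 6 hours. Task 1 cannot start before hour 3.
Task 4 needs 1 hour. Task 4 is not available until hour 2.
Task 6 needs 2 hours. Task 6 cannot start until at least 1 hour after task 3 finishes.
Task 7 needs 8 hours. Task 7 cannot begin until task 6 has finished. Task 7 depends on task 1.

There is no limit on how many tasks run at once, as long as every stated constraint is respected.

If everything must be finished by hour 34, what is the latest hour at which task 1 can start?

To finish by hour 34, task 2 (duration 2) must start no later than hour 32.
Task 7 must finish by hour 34; it takes 8 hours, so it must start by 34 − 8 = hour 26.
Task 6 feeds into task 7 (must start by hour 26); so task 6 must finish by hour 26 and therefore start by hour 24.
Task 3 has to be done before task 6 (must start by hour 24, minus 1-hour gap → hour 23). That means finishing by hour 23, i.e. starting by 23 − 9 = hour 14.
For task 1: task 2 (must start by hour 32); task 3 (must start by hour 14); task 7 (must start by hour 26). The most restrictive is hour 14; with a 6-hour duration, task 1 must start by hour 8.

8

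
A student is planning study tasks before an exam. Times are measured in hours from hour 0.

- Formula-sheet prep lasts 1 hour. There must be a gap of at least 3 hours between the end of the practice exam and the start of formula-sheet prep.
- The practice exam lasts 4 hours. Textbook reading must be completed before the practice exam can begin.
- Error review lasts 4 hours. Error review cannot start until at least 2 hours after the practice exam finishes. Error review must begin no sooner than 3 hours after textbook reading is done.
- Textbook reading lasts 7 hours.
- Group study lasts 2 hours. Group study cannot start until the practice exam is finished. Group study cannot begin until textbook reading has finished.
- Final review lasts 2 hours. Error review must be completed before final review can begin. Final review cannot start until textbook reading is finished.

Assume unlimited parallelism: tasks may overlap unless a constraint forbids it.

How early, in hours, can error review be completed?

17

Nothing blocks textbook reading, so it runs from hour 0 to hour 7.
The practice exam cannot begin until textbook reading (finishes hour 7). It runs from hour 7 to 7 + 4 = hour 11.
For error review: the practice exam (finishes hour 11, plus 2-hour gap → hour 13); textbook reading (finishes hour 7, plus 3-hour gap → hour 10). Taking the maximum gives a start of hour 13, and it finishes at 13 + 4 = hour 17.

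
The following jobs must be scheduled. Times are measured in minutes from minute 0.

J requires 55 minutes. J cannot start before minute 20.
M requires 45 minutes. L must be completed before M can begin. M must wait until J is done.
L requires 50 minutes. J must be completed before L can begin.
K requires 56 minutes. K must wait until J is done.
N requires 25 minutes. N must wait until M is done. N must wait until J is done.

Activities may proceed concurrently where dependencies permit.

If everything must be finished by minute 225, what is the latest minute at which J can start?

50

Nothing follows K; the deadline of minute 225 is its only limit. It must start by 225 − 56 = minute 169.
Nothing follows N; the deadline of minute 225 is its only limit. It must start by 225 − 25 = minute 200.
M feeds into N (must start by minute 200); so M must finish by minute 200 and therefore start by minute 155.
L feeds into M (must start by minute 155); so L must finish by minute 155 and therefore start by minute 105.
J feeds K (must start by minute 169); L (must start by minute 105); M (must start by minute 155); N (must start by minute 200). Taking the minimum, J must finish by minute 105 and start by 105 − 55 = minute 50.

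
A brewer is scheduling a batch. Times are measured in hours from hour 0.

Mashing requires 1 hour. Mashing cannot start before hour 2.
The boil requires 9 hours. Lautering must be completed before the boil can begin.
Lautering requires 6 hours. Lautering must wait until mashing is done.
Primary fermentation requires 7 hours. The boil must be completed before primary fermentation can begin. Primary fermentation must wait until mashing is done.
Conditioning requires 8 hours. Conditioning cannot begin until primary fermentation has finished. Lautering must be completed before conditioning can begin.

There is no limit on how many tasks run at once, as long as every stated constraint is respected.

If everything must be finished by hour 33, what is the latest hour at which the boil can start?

9

Conditioning has no dependents, so it just needs to finish by hour 33. Starting by 33 − 8 = hour 25 achieves that.
Primary fermentation must finish before conditioning (must start by hour 25). With a 7-hour duration, primary fermentation must start by 25 − 7 = hour 18.
The boil feeds into primary fermentation (must start by hour 18); so the boil must finish by hour 18 and therefore start by hour 9.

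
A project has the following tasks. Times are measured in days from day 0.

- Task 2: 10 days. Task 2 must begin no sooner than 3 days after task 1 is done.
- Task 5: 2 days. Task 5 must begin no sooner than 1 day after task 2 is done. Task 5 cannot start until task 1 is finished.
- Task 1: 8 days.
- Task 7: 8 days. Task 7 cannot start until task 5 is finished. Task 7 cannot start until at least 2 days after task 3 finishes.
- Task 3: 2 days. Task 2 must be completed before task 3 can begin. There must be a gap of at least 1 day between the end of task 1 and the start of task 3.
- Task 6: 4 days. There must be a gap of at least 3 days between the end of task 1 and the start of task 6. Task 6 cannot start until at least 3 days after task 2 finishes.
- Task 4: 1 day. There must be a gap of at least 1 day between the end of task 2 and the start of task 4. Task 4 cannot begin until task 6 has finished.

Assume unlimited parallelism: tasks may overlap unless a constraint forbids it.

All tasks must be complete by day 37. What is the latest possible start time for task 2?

Task 7 has no dependents, so it just needs to finish by day 37. Starting by 37 − 8 = day 29 achieves that.
Task 3 has to be done before task 7 (must start by day 29, minus 2-day gap → day 27). That means finishing by day 27, i.e. starting by 27 − 2 = day 25.
Task 5 must finish before task 7 (must start by day 29). With a 2-day duration, task 5 must start by 29 − 2 = day 27.
Nothing follows task 4; the deadline of day 37 is its only limit. It must start by 37 − 1 = day 36.
Task 6 must finish before task 4 (must start by day 36). With a 4-day duration, task 6 must start by 36 − 4 = day 32.
Task 2 must finish in time for task 3 (must start by day 25); task 4 (must start by day 36, minus 1-day gap → day 35); task 5 (must start by day 27, minus 1-day gap → day 26); task 6 (must start by day 32, minus 3-day gap → day 29). The tightest is day 25, so task 2 must start by 25 − 10 = day 15.

15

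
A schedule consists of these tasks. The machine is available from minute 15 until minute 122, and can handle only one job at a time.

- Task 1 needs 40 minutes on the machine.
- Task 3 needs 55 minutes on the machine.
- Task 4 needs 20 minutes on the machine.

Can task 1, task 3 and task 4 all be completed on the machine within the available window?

The machine window is 122 − 15 = 107 minutes.
Running back to back, the jobs need 40 + 55 + 20 = 115 minutes on the machine.
Since 115 > 107, they cannot all fit.

No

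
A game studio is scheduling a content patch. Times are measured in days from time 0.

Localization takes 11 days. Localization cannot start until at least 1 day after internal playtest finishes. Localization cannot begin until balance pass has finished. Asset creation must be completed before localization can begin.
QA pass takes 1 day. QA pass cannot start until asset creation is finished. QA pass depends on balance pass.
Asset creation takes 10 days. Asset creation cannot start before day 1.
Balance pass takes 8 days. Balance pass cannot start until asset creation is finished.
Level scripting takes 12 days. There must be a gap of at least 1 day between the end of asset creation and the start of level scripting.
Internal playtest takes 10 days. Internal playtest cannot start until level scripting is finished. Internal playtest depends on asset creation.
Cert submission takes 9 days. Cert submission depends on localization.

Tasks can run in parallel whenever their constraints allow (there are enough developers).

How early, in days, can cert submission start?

Asset creation cannot begin until its own release at day 1. It runs from day 1 to 1 + 10 = day 11.
Balance pass waits on asset creation (finishes day 11), so it starts at day 11 and finishes at 11 + 8 = day 19.
After asset creation (finishes day 11, plus 1-day gap → day 12), level scripting can start at day 12 and finishes at day 24.
Internal playtest has to wait for level scripting (finishes day 24); asset creation (finishes day 11). The latest of these is day 24, so internal playtest runs day 24 to 24 + 10 = day 34.
For localization: internal playtest (finishes day 34, plus 1-day gap → day 35); balance pass (finishes day 19); asset creation (finishes day 11). Taking the maximum gives a start of day 35, and it finishes at 35 + 11 = day 46.
Cert submission waits on localization (finishes day 46), so the earliest it can start is day 46.

46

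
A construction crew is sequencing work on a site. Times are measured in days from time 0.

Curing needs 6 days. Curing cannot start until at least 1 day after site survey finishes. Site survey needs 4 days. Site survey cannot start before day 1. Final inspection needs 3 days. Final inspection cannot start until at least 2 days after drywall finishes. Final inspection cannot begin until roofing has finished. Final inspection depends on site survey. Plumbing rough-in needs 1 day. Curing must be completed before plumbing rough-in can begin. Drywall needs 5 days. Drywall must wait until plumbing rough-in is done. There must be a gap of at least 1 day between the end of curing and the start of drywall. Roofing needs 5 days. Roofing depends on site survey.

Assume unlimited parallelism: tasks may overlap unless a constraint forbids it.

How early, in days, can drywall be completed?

Site survey waits on its own release at day 1, so it starts at day 1 and finishes at 1 + 4 = day 5.
Curing waits on site survey (finishes day 5, plus 1-day gap → day 6), so it starts at day 6 and finishes at 6 + 6 = day 12.
After curing (finishes day 12), plumbing rough-in can start at day 12 and finishes at day 13.
Drywall needs all of plumbing rough-in (finishes day 13); curing (finishes day 12, plus 1-day gap → day 13). That puts its earliest start at day 13; it finishes at 13 + 5 = day 18.

18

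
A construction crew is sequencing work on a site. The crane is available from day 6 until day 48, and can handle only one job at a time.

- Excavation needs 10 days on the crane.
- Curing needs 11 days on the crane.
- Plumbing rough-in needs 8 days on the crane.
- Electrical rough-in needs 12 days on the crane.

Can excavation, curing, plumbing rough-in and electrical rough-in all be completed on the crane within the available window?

Yes

The crane window is 48 − 6 = 42 days.
Running back to back, the jobs need 10 + 11 + 8 + 12 = 41 days on the crane.
Since 41 ≤ 42, they fit within the window.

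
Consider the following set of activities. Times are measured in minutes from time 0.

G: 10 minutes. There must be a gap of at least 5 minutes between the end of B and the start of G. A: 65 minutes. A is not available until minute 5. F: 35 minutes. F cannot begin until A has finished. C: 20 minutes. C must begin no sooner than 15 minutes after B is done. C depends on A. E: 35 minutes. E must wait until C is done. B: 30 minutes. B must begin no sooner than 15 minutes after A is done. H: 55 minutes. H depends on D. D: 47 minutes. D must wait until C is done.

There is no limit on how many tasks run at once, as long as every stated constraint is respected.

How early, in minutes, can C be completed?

150

A cannot begin until its own release at minute 5. It runs from minute 5 to 5 + 65 = minute 70.
B waits on A (finishes minute 70, plus 15-minute gap → minute 85), so it starts at minute 85 and finishes at 85 + 30 = minute 115.
For C: B (finishes minute 115, plus 15-minute gap → minute 130); A (finishes minute 70). Taking the maximum gives a start of minute 130, and it finishes at 130 + 20 = minute 150.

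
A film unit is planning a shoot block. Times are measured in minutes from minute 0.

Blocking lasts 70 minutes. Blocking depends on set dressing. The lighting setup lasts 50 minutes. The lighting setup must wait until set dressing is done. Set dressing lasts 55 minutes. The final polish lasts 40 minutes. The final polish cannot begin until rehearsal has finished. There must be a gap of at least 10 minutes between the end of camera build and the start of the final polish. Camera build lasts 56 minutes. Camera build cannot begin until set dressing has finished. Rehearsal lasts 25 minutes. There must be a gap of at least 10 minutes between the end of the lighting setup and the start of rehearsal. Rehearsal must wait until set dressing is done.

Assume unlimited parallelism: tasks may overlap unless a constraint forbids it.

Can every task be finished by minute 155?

No

Set dressing has no prerequisites, so it starts at minute 0 and finishes at minute 55.
After set dressing (finishes minute 55), blocking can start at minute 55 and finishes at minute 125.
Camera build waits on set dressing (finishes minute 55), so it starts at minute 55 and finishes at 55 + 56 = minute 111.
After set dressing (finishes minute 55), the lighting setup can start at minute 55 and finishes at minute 105.
For rehearsal: the lighting setup (finishes minute 105, plus 10-minute gap → minute 115); set dressing (finishes minute 55). Taking the maximum gives a start of minute 115, and it finishes at 115 + 25 = minute 140.
The final polish has to wait for rehearsal (finishes minute 140); camera build (finishes minute 111, plus 10-minute gap → minute 121). The latest of these is minute 140, so the final polish runs minute 140 to 140 + 40 = minute 180.
The earliest everything can be done is minute 180, which is after the deadline of 155, so it is not possible.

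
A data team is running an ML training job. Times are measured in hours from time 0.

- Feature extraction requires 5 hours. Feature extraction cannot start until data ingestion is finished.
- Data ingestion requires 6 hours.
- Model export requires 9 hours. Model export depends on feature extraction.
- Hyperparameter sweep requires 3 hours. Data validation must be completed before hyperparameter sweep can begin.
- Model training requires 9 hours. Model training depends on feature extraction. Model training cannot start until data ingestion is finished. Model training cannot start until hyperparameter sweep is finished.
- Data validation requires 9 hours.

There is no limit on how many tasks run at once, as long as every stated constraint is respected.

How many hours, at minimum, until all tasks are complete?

Data validation has no prerequisites, so it starts at hour 0 and finishes at hour 9.
Hyperparameter sweep waits on data validation (finishes hour 9), so it starts at hour 9 and finishes at 9 + 3 = hour 12.
Nothing blocks data ingestion, so it runs from hour 0 to hour 6.
After data ingestion (finishes hour 6), feature extraction can start at hour 6 and finishes at hour 11.
Model export cannot begin until feature extraction (finishes hour 11). It runs from hour 11 to 11 + 9 = hour 20.
Model training needs all of feature extraction (finishes hour 11); data ingestion (finishes hour 6); hyperparameter sweep (finishes hour 12). That puts its earliest start at hour 12; it finishes at 12 + 9 = hour 21.
All tasks are finished once the last one completes. Finish times: Data ingestion at 6, Data validation at 9, Feature extraction at 11, Hyperparameter sweep at 12, Model training at 21, Model export at 20. The latest is hour 21.

21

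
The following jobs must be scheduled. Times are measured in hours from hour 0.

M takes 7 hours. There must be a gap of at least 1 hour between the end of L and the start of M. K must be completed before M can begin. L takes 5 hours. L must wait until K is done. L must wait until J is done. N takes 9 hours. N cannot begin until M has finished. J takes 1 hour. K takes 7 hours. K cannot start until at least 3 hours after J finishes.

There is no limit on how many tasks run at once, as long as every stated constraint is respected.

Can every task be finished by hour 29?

J has no prerequisites, so it starts at hour 0 and finishes at hour 1.
K cannot begin until J (finishes hour 1, plus 3-hour gap → hour 4). It runs from hour 4 to 4 + 7 = hour 11.
L needs all of K (finishes hour 11); J (finishes hour 1). That puts its earliest start at hour 11; it finishes at 11 + 5 = hour 16.
For M: L (finishes hour 16, plus 1-hour gap → hour 17); K (finishes hour 11). Taking the maximum gives a start of hour 17, and it finishes at 17 + 7 = hour 24.
After M (finishes hour 24), N can start at hour 24 and finishes at hour 33.
The earliest everything can be done is hour 33, which is after the deadline of 29, so it is not possible.

No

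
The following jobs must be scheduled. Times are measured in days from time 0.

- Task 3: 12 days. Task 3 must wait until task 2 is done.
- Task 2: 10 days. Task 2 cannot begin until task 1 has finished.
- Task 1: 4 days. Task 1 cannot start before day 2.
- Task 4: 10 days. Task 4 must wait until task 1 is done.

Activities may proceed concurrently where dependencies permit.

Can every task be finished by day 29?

Yes

Task 1 cannot begin until its own release at day 2. It runs from day 2 to 2 + 4 = day 6.
Task 4 cannot begin until task 1 (finishes day 6). It runs from day 6 to 6 + 10 = day 16.
Task 2 cannot begin until task 1 (finishes day 6). It runs from day 6 to 6 + 10 = day 16.
After task 2 (finishes day 16), task 3 can start at day 16 and finishes at day 28.
Every task is finished by day 28, which is no later than the deadline of 29, so the schedule is feasible.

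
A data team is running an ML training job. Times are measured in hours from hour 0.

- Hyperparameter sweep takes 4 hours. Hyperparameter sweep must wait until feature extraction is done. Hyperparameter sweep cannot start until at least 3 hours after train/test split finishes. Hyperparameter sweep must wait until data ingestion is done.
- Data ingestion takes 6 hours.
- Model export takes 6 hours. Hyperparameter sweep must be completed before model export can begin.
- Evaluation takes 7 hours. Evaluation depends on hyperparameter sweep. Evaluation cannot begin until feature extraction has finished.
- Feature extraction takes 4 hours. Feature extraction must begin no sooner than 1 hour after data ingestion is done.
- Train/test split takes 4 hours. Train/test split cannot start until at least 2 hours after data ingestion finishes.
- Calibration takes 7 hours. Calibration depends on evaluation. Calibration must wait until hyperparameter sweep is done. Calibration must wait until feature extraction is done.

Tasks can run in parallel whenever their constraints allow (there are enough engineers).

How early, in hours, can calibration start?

Data ingestion can start immediately at hour 0; it finishes at hour 6.
After data ingestion (finishes hour 6, plus 2-hour gap → hour 8), train/test split can start at hour 8 and finishes at hour 12.
Feature extraction cannot begin until data ingestion (finishes hour 6, plus 1-hour gap → hour 7). It runs from hour 7 to 7 + 4 = hour 11.
Hyperparameter sweep needs all of feature extraction (finishes hour 11); train/test split (finishes hour 12, plus 3-hour gap → hour 15); data ingestion (finishes hour 6). That puts its earliest start at hour 15; it finishes at 15 + 4 = hour 19.
For evaluation: hyperparameter sweep (finishes hour 19); feature extraction (finishes hour 11). Taking the maximum gives a start of hour 19, and it finishes at 19 + 7 = hour 26.
Calibration waits on evaluation (finishes hour 26); hyperparameter sweep (finishes hour 19); feature extraction (finishes hour 11). The latest of these is hour 26, which is the earliest calibration can start.

26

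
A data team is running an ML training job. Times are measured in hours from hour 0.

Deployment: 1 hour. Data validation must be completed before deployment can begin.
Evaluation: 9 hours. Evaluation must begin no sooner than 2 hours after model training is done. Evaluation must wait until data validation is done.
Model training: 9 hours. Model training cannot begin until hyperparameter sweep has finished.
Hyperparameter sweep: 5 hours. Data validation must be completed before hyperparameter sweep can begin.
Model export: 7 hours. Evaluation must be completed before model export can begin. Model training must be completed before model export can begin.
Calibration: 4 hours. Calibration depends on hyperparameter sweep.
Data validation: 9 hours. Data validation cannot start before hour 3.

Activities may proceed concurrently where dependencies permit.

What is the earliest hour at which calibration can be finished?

Data validation cannot begin until its own release at hour 3. It runs from hour 3 to 3 + 9 = hour 12.
After data validation (finishes hour 12), hyperparameter sweep can start at hour 12 and finishes at hour 17.
Calibration cannot begin until hyperparameter sweep (finishes hour 17). It runs from hour 17 to 17 + 4 = hour 21.

21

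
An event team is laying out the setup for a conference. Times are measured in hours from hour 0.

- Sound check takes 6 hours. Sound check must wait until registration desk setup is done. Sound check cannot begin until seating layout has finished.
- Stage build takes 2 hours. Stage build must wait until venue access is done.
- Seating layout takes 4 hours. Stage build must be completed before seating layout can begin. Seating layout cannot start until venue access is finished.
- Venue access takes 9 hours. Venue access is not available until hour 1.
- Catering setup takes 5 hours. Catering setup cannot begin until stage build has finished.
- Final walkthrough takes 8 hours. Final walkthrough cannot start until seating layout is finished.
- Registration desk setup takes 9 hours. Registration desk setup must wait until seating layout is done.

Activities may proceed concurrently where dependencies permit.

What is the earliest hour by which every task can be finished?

After its own release at hour 1, venue access can start at hour 1 and finishes at hour 10.
After venue access (finishes hour 10), stage build can start at hour 10 and finishes at hour 12.
Catering setup waits on stage build (finishes hour 12), so it starts at hour 12 and finishes at 12 + 5 = hour 17.
Seating layout needs all of stage build (finishes hour 12); venue access (finishes hour 10). That puts its earliest start at hour 12; it finishes at 12 + 4 = hour 16.
Final walkthrough cannot begin until seating layout (finishes hour 16). It runs from hour 16 to 16 + 8 = hour 24.
After seating layout (finishes hour 16), registration desk setup can start at hour 16 and finishes at hour 25.
Sound check cannot start until registration desk setup (finishes hour 25); seating layout (finishes hour 16). The controlling bound is hour 25, so sound check finishes at 25 + 6 = hour 31.
All tasks are finished once the last one completes. Finish times: Venue access at 10, Stage build at 12, Seating layout at 16, Registration desk setup at 25, Catering setup at 17, Sound check at 31, Final walkthrough at 24. The latest is hour 31.

31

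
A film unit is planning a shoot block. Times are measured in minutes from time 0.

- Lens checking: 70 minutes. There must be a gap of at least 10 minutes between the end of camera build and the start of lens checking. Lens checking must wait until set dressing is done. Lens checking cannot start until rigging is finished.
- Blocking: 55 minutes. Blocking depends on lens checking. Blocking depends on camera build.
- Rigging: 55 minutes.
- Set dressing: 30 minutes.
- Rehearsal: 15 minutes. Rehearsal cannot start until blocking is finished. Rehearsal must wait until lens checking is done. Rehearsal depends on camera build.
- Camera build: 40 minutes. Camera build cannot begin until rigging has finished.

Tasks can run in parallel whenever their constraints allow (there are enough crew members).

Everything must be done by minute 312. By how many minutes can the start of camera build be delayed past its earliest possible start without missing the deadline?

Rigging can start immediately at minute 0; it finishes at minute 55.
Camera build waits on rigging (finishes minute 55), so it starts at minute 55 and finishes at 55 + 40 = minute 95.

Working backward from the deadline:
To finish by minute 312, rehearsal (duration 15) must start no later than minute 297.
Since rehearsal (must start by minute 297) depends on it, blocking must finish by minute 297. Backing off its 55-minute duration gives a latest start of minute 242.
Lens checking has several dependents: blocking (must start by minute 242); rehearsal (must start by minute 297). The earliest of those limits is minute 242, so lens checking must start by 242 − 70 = minute 172.
For camera build: lens checking (must start by minute 172, minus 10-minute gap → minute 162); blocking (must start by minute 242); rehearsal (must start by minute 297). The most restrictive is minute 162; with a 40-minute duration, camera build must start by minute 122.
So camera build can start as early as minute 55 and as late as minute 122, giving 122 − 55 = 67 minutes of slack.

67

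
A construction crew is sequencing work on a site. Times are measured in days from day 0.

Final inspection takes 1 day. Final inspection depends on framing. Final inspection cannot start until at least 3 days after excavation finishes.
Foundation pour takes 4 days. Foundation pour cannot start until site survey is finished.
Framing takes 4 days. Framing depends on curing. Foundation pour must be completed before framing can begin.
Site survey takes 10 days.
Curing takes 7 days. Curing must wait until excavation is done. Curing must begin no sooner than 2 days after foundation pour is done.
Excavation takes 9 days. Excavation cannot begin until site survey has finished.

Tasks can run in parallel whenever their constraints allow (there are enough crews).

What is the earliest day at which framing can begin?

Site survey can start immediately at day 0; it finishes at day 10.
Foundation pour waits on site survey (finishes day 10), so it starts at day 10 and finishes at 10 + 4 = day 14.
Excavation cannot begin until site survey (finishes day 10). It runs from day 10 to 10 + 9 = day 19.
Curing cannot start until excavation (finishes day 19); foundation pour (finishes day 14, plus 2-day gap → day 16). The controlling bound is day 19, so curing finishes at 19 + 7 = day 26.
Framing waits on curing (finishes day 26); foundation pour (finishes day 14). The latest of these is day 26, which is the earliest framing can start.

26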